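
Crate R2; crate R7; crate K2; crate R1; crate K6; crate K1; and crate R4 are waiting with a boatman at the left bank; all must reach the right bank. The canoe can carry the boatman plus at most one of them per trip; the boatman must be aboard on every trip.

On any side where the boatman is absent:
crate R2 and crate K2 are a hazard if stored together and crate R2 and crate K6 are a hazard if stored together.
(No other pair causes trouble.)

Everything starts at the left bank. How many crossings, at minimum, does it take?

15

Counting alone: the boatman can take at most 1 across per trip to the right bank, so moving all 7 needs at least 7 loaded trips out, with a return between consecutive ones — at least 13 crossings.
The safety rule pushes this higher. Following every safe sequence of crossings, the most of the 7 that can be at the right bank as the canoe arrives there on crossing 13 is 6 — never all 7.
So no plan with fewer than 15 crossings exists, and this one achieves 15:
1. Boatman goes to the right bank with crate R2.  [the left bank: crate K1, crate K2, crate K6, crate R1, crate R4, crate R7 | the right bank: crate R2]
2. Boatman goes back to the left bank alone.  [the left bank: crate K1, crate K2, crate K6, crate R1, crate R4, crate R7 | the right bank: crate R2]
3. Boatman goes to the right bank with crate R7.  [the left bank: crate K1, crate K2, crate K6, crate R1, crate R4 | the right bank: crate R2, crate R7]
4. Boatman goes back to the left bank alone.  [the left bank: crate K1, crate K2, crate K6, crate R1, crate R4 | the right bank: crate R2, crate R7]
5. Boatman goes to the right bank with crate K2.  [the left bank: crate K1, crate K6, crate R1, crate R4 | the right bank: crate K2, crate R2, crate R7]
6. Boatman goes back to the left bank with crate R2.  [the left bank: crate K1, crate K6, crate R1, crate R2, crate R4 | the right bank: crate K2, crate R7]
7. Boatman goes to the right bank with crate K6.  [the left bank: crate K1, crate R1, crate R2, crate R4 | the right bank: crate K2, crate K6, crate R7]
8. Boatman goes back to the left bank alone.  [the left bank: crate K1, crate R1, crate R2, crate R4 | the right bank: crate K2, crate K6, crate R7]
9. Boatman goes to the right bank with crate R1.  [the left bank: crate K1, crate R2, crate R4 | the right bank: crate K2, crate K6, crate R1, crate R7]
10. Boatman goes back to the left bank alone.  [the left bank: crate K1, crate R2, crate R4 | the right bank: crate K2, crate K6, crate R1, crate R7]
11. Boatman goes to the right bank with crate K1.  [the left bank: crate R2, crate R4 | the right bank: crate K1, crate K2, crate K6, crate R1, crate R7]
12. Boatman goes back to the left bank alone.  [the left bank: crate R2, crate R4 | the right bank: crate K1, crate K2, crate K6, crate R1, crate R7]
13. Boatman goes to the right bank with crate R4.  [the left bank: crate R2 | the right bank: crate K1, crate K2, crate K6, crate R1, crate R4, crate R7]
14. Boatman goes back to the left bank alone.  [the left bank: crate R2 | the right bank: crate K1, crate K2, crate K6, crate R1, crate R4, crate R7]
15. Boatman goes to the right bank with crate R2.  [the left bank: — | the right bank: crate K1, crate K2, crate K6, crate R1, crate R2, crate R4, crate R7]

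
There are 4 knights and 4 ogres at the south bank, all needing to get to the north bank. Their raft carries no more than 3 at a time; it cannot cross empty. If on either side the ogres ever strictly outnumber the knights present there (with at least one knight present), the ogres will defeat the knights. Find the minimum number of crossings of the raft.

Counting alone: each trip to the north bank takes at most 3 across and each return brings at least 1 back, so after t trips out (and t−1 returns) at most 3t − (t−1) of the 8 are across; that first reaches 8 at t = 4, so at least 7 crossings are needed.
The safety rule pushes this higher. Following every safe sequence of crossings, the most of the 8 that can be at the north bank as the raft arrives there on crossing 7 is 7 — never all 8.
So no plan with fewer than 9 crossings exists, and this one achieves 9:
1. 2 ogres → the north bank.  (the south bank: 4K 2O; the north bank: 0K 2O)
2. 1 ogre ← the south bank.  (the south bank: 4K 3O; the north bank: 0K 1O)
3. 3 ogres → the north bank.  (the south bank: 4K 0O; the north bank: 0K 4O)
4. 1 ogre ← the south bank.  (the south bank: 4K 1O; the north bank: 0K 3O)
5. 3 knights → the north bank.  (the south bank: 1K 1O; the north bank: 3K 3O)
6. 1 knight and 1 ogre ← the south bank.  (the south bank: 2K 2O; the north bank: 2K 2O)
7. 2 knights → the north bank.  (the south bank: 0K 2O; the north bank: 4K 2O)
8. 1 ogre ← the south bank.  (the south bank: 0K 3O; the north bank: 4K 1O)
9. 3 ogres → the north bank.  (the south bank: 0K 0O; the north bank: 4K 4O)

9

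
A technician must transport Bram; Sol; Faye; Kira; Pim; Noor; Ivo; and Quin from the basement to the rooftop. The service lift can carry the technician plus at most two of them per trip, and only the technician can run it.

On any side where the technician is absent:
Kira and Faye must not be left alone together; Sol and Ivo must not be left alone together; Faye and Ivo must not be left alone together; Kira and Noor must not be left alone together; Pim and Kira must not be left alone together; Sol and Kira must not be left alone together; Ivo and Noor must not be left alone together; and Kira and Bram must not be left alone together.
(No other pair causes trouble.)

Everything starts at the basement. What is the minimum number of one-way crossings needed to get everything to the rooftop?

Counting alone: the technician can take at most 2 across per trip to the rooftop, so moving all 8 needs at least 4 loaded trips out, with a return between consecutive ones — at least 7 crossings.
The safety rule pushes this higher. Following every safe sequence of crossings, the most of the 8 that can be at the rooftop as the service lift arrives there on crossings 7, 9 is 6, 7 respectively — never all 8.
So no plan with fewer than 11 crossings exists, and this one achieves 11:
1. Technician goes to the rooftop with Ivo and Kira.  [the basement: Bram, Faye, Noor, Pim, Quin, Sol | the rooftop: Ivo, Kira]
2. Technician goes back to the basement alone.  [the basement: Bram, Faye, Noor, Pim, Quin, Sol | the rooftop: Ivo, Kira]
3. Technician goes to the rooftop with Quin.  [the basement: Bram, Faye, Noor, Pim, Sol | the rooftop: Ivo, Kira, Quin]
4. Technician goes back to the basement alone.  [the basement: Bram, Faye, Noor, Pim, Sol | the rooftop: Ivo, Kira, Quin]
5. Technician goes to the rooftop with Bram and Pim.  [the basement: Faye, Noor, Sol | the rooftop: Bram, Ivo, Kira, Pim, Quin]
6. Technician goes back to the basement with Kira.  [the basement: Faye, Kira, Noor, Sol | the rooftop: Bram, Ivo, Pim, Quin]
7. Technician goes to the rooftop with Kira and Sol.  [the basement: Faye, Noor | the rooftop: Bram, Ivo, Kira, Pim, Quin, Sol]
8. Technician goes back to the basement with Ivo and Kira.  [the basement: Faye, Ivo, Kira, Noor | the rooftop: Bram, Pim, Quin, Sol]
9. Technician goes to the rooftop with Faye and Noor.  [the basement: Ivo, Kira | the rooftop: Bram, Faye, Noor, Pim, Quin, Sol]
10. Technician goes back to the basement alone.  [the basement: Ivo, Kira | the rooftop: Bram, Faye, Noor, Pim, Quin, Sol]
11. Technician goes to the rooftop with Ivo and Kira.  [the basement: — | the rooftop: Bram, Faye, Ivo, Kira, Noor, Pim, Quin, Sol]

11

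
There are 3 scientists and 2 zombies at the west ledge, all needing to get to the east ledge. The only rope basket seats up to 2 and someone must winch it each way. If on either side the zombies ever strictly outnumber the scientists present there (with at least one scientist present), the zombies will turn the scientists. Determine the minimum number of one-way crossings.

Counting alone: each trip to the east ledge takes at most 2 across and each return brings at least 1 back, so after t trips out (and t−1 returns) at most 2t − (t−1) of the 5 are across; that first reaches 5 at t = 4, so at least 7 crossings are needed.
The plan below uses exactly 7 crossings, so it is optimal:
1. 2 zombies → the east ledge.  (the west ledge: 3S 0Z; the east ledge: 0S 2Z)
2. 1 zombie ← the west ledge.  (the west ledge: 3S 1Z; the east ledge: 0S 1Z)
3. 2 scientists → the east ledge.  (the west ledge: 1S 1Z; the east ledge: 2S 1Z)
4. 1 scientist ← the west ledge.  (the west ledge: 2S 1Z; the east ledge: 1S 1Z)
5. 1 scientist and 1 zombie → the east ledge.  (the west ledge: 1S 0Z; the east ledge: 2S 2Z)
6. 1 zombie ← the west ledge.  (the west ledge: 1S 1Z; the east ledge: 2S 1Z)
7. 1 scientist and 1 zombie → the east ledge.  (the west ledge: 0S 0Z; the east ledge: 3S 2Z)

7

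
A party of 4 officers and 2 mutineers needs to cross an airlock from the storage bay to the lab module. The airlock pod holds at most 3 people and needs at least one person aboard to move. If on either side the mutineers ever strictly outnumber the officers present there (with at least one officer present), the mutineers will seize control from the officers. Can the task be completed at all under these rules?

1. 2 mutineers → the lab module.  (the storage bay: 4O 0M; the lab module: 0O 2M)
2. 1 mutineer ← the storage bay.  (the storage bay: 4O 1M; the lab module: 0O 1M)
3. 2 officers and 1 mutineer → the lab module.  (the storage bay: 2O 0M; the lab module: 2O 2M)
4. 1 mutineer ← the storage bay.  (the storage bay: 2O 1M; the lab module: 2O 1M)
5. 2 officers and 1 mutineer → the lab module.  (the storage bay: 0O 0M; the lab module: 4O 2M)

Yes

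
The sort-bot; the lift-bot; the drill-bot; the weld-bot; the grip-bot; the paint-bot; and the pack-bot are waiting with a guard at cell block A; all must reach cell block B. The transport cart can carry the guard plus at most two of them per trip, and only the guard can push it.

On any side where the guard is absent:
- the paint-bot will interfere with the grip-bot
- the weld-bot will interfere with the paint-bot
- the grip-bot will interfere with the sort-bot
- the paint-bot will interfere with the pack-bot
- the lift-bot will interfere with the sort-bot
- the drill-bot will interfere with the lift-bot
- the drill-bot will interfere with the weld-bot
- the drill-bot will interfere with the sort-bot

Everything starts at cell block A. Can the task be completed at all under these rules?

Whatever the first load, the items left behind include a forbidden pair without the guard. No opening move is safe, so no plan exists.

No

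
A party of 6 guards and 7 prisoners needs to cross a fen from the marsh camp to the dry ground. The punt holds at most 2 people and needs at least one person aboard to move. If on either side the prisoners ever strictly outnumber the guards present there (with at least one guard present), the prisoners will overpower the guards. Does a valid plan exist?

No

The prisoners already outnumber the guards at the marsh camp before anyone moves, so the starting position itself is disallowed.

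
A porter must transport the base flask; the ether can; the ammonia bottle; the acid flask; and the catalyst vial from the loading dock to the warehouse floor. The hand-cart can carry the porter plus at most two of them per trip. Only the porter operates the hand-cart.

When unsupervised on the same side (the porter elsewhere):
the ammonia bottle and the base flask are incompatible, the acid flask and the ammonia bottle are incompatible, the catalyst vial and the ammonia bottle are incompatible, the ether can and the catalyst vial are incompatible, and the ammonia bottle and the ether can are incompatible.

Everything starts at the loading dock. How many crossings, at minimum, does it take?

7

Counting alone: the porter can take at most 2 across per trip to the warehouse floor, so moving all 5 needs at least 3 loaded trips out, with a return between consecutive ones — at least 5 crossings.
The safety rule pushes this higher. Following every safe sequence of crossings, the most of the 5 that can be at the warehouse floor as the hand-cart arrives there on crossing 5 is 4 — never all 5.
So no plan with fewer than 7 crossings exists, and this one achieves 7:
1. Porter goes to the warehouse floor with the ammonia bottle and the ether can.  [the loading dock: the acid flask, the base flask, the catalyst vial | the warehouse floor: the ammonia bottle, the ether can]
2. Porter goes back to the loading dock with the ether can.  [the loading dock: the acid flask, the base flask, the catalyst vial, the ether can | the warehouse floor: the ammonia bottle]
3. Porter goes to the warehouse floor with the base flask and the ether can.  [the loading dock: the acid flask, the catalyst vial | the warehouse floor: the ammonia bottle, the base flask, the ether can]
4. Porter goes back to the loading dock with the ammonia bottle.  [the loading dock: the acid flask, the ammonia bottle, the catalyst vial | the warehouse floor: the base flask, the ether can]
5. Porter goes to the warehouse floor with the acid flask and the ammonia bottle.  [the loading dock: the catalyst vial | the warehouse floor: the acid flask, the ammonia bottle, the base flask, the ether can]
6. Porter goes back to the loading dock with the ammonia bottle.  [the loading dock: the ammonia bottle, the catalyst vial | the warehouse floor: the acid flask, the base flask, the ether can]
7. Porter goes to the warehouse floor with the ammonia bottle and the catalyst vial.  [the loading dock: — | the warehouse floor: the acid flask, the ammonia bottle, the base flask, the catalyst vial, the ether can]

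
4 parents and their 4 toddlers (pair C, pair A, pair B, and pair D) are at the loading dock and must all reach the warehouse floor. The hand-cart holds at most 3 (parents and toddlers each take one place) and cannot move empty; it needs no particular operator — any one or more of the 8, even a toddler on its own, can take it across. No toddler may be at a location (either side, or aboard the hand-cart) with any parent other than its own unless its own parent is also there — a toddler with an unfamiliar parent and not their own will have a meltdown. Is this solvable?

1. parent C and toddler C cross → the warehouse floor.
2. parent C crosses ← the loading dock.
3. parent A, parent C, and toddler A cross → the warehouse floor.
4. parent C and toddler C cross ← the loading dock.
5. parent B, parent C, and parent D cross → the warehouse floor.
6. toddler A crosses ← the loading dock.
7. toddler A and toddler C cross → the warehouse floor.
8. toddler C crosses ← the loading dock.
9. toddler B, toddler C, and toddler D cross → the warehouse floor.

Yes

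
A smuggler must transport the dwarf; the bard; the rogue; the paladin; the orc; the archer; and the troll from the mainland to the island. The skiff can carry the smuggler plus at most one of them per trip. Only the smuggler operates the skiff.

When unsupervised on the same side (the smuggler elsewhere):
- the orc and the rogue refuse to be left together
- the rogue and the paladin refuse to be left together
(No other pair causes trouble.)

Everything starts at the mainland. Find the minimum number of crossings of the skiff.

Counting alone: the smuggler can take at most 1 across per trip to the island, so moving all 7 needs at least 7 loaded trips out, with a return between consecutive ones — at least 13 crossings.
The safety rule pushes this higher. Following every safe sequence of crossings, the most of the 7 that can be at the island as the skiff arrives there on crossing 13 is 6 — never all 7.
So no plan with fewer than 15 crossings exists, and this one achieves 15:
1. Smuggler goes to the island with the rogue.
2. Smuggler goes back to the mainland alone.
3. Smuggler goes to the island with the dwarf.
4. Smuggler goes back to the mainland alone.
5. Smuggler goes to the island with the bard.
6. Smuggler goes back to the mainland alone.
7. Smuggler goes to the island with the paladin.
8. Smuggler goes back to the mainland with the rogue.
9. Smuggler goes to the island with the orc.
10. Smuggler goes back to the mainland alone.
11. Smuggler goes to the island with the archer.
12. Smuggler goes back to the mainland alone.
13. Smuggler goes to the island with the troll.
14. Smuggler goes back to the mainland alone.
15. Smuggler goes to the island with the rogue.

15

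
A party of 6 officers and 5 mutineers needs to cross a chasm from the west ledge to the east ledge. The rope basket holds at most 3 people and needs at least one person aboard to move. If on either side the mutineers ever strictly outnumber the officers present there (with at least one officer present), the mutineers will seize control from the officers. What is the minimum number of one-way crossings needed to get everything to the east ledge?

9

Counting alone: each trip to the east ledge takes at most 3 across and each return brings at least 1 back, so after t trips out (and t−1 returns) at most 3t − (t−1) of the 11 are across; that first reaches 11 at t = 5, so at least 9 crossings are needed.
The plan below uses exactly 9 crossings, so it is optimal:
1. 3 mutineers → the east ledge.  (the west ledge: 6O 2M; the east ledge: 0O 3M)
2. 1 mutineer ← the west ledge.  (the west ledge: 6O 3M; the east ledge: 0O 2M)
3. 3 officers → the east ledge.  (the west ledge: 3O 3M; the east ledge: 3O 2M)
4. 1 officer ← the west ledge.  (the west ledge: 4O 3M; the east ledge: 2O 2M)
5. 2 officers and 1 mutineer → the east ledge.  (the west ledge: 2O 2M; the east ledge: 4O 3M)
6. 1 officer ← the west ledge.  (the west ledge: 3O 2M; the east ledge: 3O 3M)
7. 2 officers and 1 mutineer → the east ledge.  (the west ledge: 1O 1M; the east ledge: 5O 4M)
8. 1 officer ← the west ledge.  (the west ledge: 2O 1M; the east ledge: 4O 4M)
9. 2 officers and 1 mutineer → the east ledge.  (the west ledge: 0O 0M; the east ledge: 6O 5M)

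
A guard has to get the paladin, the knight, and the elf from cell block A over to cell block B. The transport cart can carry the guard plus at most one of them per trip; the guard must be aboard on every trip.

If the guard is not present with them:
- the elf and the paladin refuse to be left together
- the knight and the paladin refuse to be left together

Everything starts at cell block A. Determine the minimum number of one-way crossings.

Counting alone: the guard can take at most 1 across per trip to cell block B, so moving all 3 needs at least 3 loaded trips out, with a return between consecutive ones — at least 5 crossings.
The safety rule pushes this higher. Following every safe sequence of crossings, the most of the 3 that can be at cell block B as the transport cart arrives there on crossing 5 is 2 — never all 3.
So no plan with fewer than 7 crossings exists, and this one achieves 7:
1. Guard goes to cell block B with the paladin.  [cell block A: the elf, the knight | cell block B: the paladin]
2. Guard goes back to cell block A alone.  [cell block A: the elf, the knight | cell block B: the paladin]
3. Guard goes to cell block B with the knight.  [cell block A: the elf | cell block B: the knight, the paladin]
4. Guard goes back to cell block A with the paladin.  [cell block A: the elf, the paladin | cell block B: the knight]
5. Guard goes to cell block B with the elf.  [cell block A: the paladin | cell block B: the elf, the knight]
6. Guard goes back to cell block A alone.  [cell block A: the paladin | cell block B: the elf, the knight]
7. Guard goes to cell block B with the paladin.  [cell block A: — | cell block B: the elf, the knight, the paladin]

7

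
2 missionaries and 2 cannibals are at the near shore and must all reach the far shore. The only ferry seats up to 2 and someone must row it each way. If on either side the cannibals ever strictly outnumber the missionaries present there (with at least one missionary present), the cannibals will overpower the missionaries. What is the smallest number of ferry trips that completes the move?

Counting alone: each trip to the far shore takes at most 2 across and each return brings at least 1 back, so after t trips out (and t−1 returns) at most 2t − (t−1) of the 4 are across; that first reaches 4 at t = 3, so at least 5 crossings are needed.
The plan below uses exactly 5 crossings, so it is optimal:
1. 2 cannibals → the far shore.  (the near shore: 2M 0C; the far shore: 0M 2C)
2. 1 cannibal ← the near shore.  (the near shore: 2M 1C; the far shore: 0M 1C)
3. 2 missionaries → the far shore.  (the near shore: 0M 1C; the far shore: 2M 1C)
4. 1 cannibal ← the near shore.  (the near shore: 0M 2C; the far shore: 2M 0C)
5. 2 cannibals → the far shore.  (the near shore: 0M 0C; the far shore: 2M 2C)

5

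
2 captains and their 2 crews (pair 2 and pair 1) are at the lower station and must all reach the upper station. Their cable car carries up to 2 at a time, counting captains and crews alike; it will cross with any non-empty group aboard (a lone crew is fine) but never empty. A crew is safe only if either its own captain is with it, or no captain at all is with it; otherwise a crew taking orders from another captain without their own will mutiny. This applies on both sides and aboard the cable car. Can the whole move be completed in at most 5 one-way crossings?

Yes — this plan uses 5 crossings (≤ 5):
1. captain 2 and crew 2 cross → the upper station.
2. captain 2 crosses ← the lower station.
3. captain 1 and captain 2 cross → the upper station.
4. captain 1 crosses ← the lower station.
5. captain 1 and crew 1 cross → the upper station.

Yes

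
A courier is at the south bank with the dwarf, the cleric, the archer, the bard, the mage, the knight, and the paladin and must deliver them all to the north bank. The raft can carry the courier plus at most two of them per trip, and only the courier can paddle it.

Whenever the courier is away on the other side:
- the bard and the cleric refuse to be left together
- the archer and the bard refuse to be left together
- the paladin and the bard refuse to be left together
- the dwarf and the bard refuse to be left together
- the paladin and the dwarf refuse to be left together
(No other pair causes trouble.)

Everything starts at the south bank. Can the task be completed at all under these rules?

Yes

1. Courier goes to the north bank with the bard and the dwarf.
2. Courier goes back to the south bank with the dwarf.
3. Courier goes to the north bank with the cleric and the dwarf.
4. Courier goes back to the south bank with the bard.
5. Courier goes to the north bank with the archer and the bard.
6. Courier goes back to the south bank with the bard.
7. Courier goes to the north bank with the bard and the mage.
8. Courier goes back to the south bank with the bard.
9. Courier goes to the north bank with the bard and the knight.
10. Courier goes back to the south bank with the bard.
11. Courier goes to the north bank with the bard and the paladin.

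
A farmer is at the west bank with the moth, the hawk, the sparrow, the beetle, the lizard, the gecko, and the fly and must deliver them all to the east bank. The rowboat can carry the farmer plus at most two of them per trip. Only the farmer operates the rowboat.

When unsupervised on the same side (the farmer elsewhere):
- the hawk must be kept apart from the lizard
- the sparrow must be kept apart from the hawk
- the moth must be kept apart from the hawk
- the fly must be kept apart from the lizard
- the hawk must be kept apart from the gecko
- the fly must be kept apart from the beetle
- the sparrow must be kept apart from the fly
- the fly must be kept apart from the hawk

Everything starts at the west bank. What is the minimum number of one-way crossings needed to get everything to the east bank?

11

Counting alone: the farmer can take at most 2 across per trip to the east bank, so moving all 7 needs at least 4 loaded trips out, with a return between consecutive ones — at least 7 crossings.
The safety rule pushes this higher. Following every safe sequence of crossings, the most of the 7 that can be at the east bank as the rowboat arrives there on crossings 7, 9 is 5, 6 respectively — never all 7.
So no plan with fewer than 11 crossings exists, and this one achieves 11:
1. Farmer goes to the east bank with the fly and the hawk.  [the west bank: the beetle, the gecko, the lizard, the moth, the sparrow | the east bank: the fly, the hawk]
2. Farmer goes back to the west bank with the hawk.  [the west bank: the beetle, the gecko, the hawk, the lizard, the moth, the sparrow | the east bank: the fly]
3. Farmer goes to the east bank with the hawk and the moth.  [the west bank: the beetle, the gecko, the lizard, the sparrow | the east bank: the fly, the hawk, the moth]
4. Farmer goes back to the west bank with the hawk.  [the west bank: the beetle, the gecko, the hawk, the lizard, the sparrow | the east bank: the fly, the moth]
5. Farmer goes to the east bank with the gecko and the hawk.  [the west bank: the beetle, the lizard, the sparrow | the east bank: the fly, the gecko, the hawk, the moth]
6. Farmer goes back to the west bank with the hawk.  [the west bank: the beetle, the hawk, the lizard, the sparrow | the east bank: the fly, the gecko, the moth]
7. Farmer goes to the east bank with the lizard and the sparrow.  [the west bank: the beetle, the hawk | the east bank: the fly, the gecko, the lizard, the moth, the sparrow]
8. Farmer goes back to the west bank with the fly.  [the west bank: the beetle, the fly, the hawk | the east bank: the gecko, the lizard, the moth, the sparrow]
9. Farmer goes to the east bank with the beetle and the hawk.  [the west bank: the fly | the east bank: the beetle, the gecko, the hawk, the lizard, the moth, the sparrow]
10. Farmer goes back to the west bank with the hawk.  [the west bank: the fly, the hawk | the east bank: the beetle, the gecko, the lizard, the moth, the sparrow]
11. Farmer goes to the east bank with the fly and the hawk.  [the west bank: — | the east bank: the beetle, the fly, the gecko, the hawk, the lizard, the moth, the sparrow]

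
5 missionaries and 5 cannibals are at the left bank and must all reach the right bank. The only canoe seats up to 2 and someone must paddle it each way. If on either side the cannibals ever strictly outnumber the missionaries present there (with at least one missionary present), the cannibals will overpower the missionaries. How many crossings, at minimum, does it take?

Following every safe sequence of crossings from the start, the most of the 10 that can be at the right bank as the canoe arrives there on crossings 1, 3, 5, 7 is 2, 3, 4, 5 respectively; the best ever achieved is 5 of 10.
From crossing 9 on, no configuration arises that was not already reachable earlier: only 13 distinct safe configurations (who is on which side, and where the canoe is) can ever be reached, none of them has everyone across, and every continuation just revisits them. They are: 0 missionaries + 0 cannibals across (canoe back at the start); 0 missionaries + 1 cannibal across (canoe there); 0 missionaries + 1 cannibal across (canoe back at the start); 0 missionaries + 2 cannibals across (canoe there); 0 missionaries + 2 cannibals across (canoe back at the start); 0 missionaries + 3 cannibals across (canoe there); 0 missionaries + 3 cannibals across (canoe back at the start); 0 missionaries + 4 cannibals across (canoe there); 0 missionaries + 4 cannibals across (canoe back at the start); 0 missionaries + 5 cannibals across (canoe there); 1 missionary + 1 cannibal across (canoe there); 1 missionary + 1 cannibal across (canoe back at the start); 2 missionaries + 2 cannibals across (canoe there). So no valid plan exists.

impossible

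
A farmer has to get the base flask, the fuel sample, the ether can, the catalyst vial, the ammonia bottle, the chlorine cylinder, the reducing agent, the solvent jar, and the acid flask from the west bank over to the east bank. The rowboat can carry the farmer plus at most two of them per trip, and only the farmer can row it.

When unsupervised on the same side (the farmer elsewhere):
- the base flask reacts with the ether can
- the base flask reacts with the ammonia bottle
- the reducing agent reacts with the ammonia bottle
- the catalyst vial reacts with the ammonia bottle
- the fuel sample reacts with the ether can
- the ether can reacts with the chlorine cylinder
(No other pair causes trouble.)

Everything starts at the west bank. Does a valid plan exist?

Yes

1. Farmer goes to the east bank with the ammonia bottle and the ether can.  [the west bank: the acid flask, the base flask, the catalyst vial, the chlorine cylinder, the fuel sample, the reducing agent, the solvent jar | the east bank: the ammonia bottle, the ether can]
2. Farmer goes back to the west bank alone.  [the west bank: the acid flask, the base flask, the catalyst vial, the chlorine cylinder, the fuel sample, the reducing agent, the solvent jar | the east bank: the ammonia bottle, the ether can]
3. Farmer goes to the east bank with the fuel sample.  [the west bank: the acid flask, the base flask, the catalyst vial, the chlorine cylinder, the reducing agent, the solvent jar | the east bank: the ammonia bottle, the ether can, the fuel sample]
4. Farmer goes back to the west bank with the ether can.  [the west bank: the acid flask, the base flask, the catalyst vial, the chlorine cylinder, the ether can, the reducing agent, the solvent jar | the east bank: the ammonia bottle, the fuel sample]
5. Farmer goes to the east bank with the base flask and the chlorine cylinder.  [the west bank: the acid flask, the catalyst vial, the ether can, the reducing agent, the solvent jar | the east bank: the ammonia bottle, the base flask, the chlorine cylinder, the fuel sample]
6. Farmer goes back to the west bank with the ammonia bottle.  [the west bank: the acid flask, the ammonia bottle, the catalyst vial, the ether can, the reducing agent, the solvent jar | the east bank: the base flask, the chlorine cylinder, the fuel sample]
7. Farmer goes to the east bank with the catalyst vial and the reducing agent.  [the west bank: the acid flask, the ammonia bottle, the ether can, the solvent jar | the east bank: the base flask, the catalyst vial, the chlorine cylinder, the fuel sample, the reducing agent]
8. Farmer goes back to the west bank alone.  [the west bank: the acid flask, the ammonia bottle, the ether can, the solvent jar | the east bank: the base flask, the catalyst vial, the chlorine cylinder, the fuel sample, the reducing agent]
9. Farmer goes to the east bank with the acid flask and the solvent jar.  [the west bank: the ammonia bottle, the ether can | the east bank: the acid flask, the base flask, the catalyst vial, the chlorine cylinder, the fuel sample, the reducing agent, the solvent jar]
10. Farmer goes back to the west bank alone.  [the west bank: the ammonia bottle, the ether can | the east bank: the acid flask, the base flask, the catalyst vial, the chlorine cylinder, the fuel sample, the reducing agent, the solvent jar]
11. Farmer goes to the east bank with the ammonia bottle and the ether can.  [the west bank: — | the east bank: the acid flask, the ammonia bottle, the base flask, the catalyst vial, the chlorine cylinder, the ether can, the fuel sample, the reducing agent, the solvent jar]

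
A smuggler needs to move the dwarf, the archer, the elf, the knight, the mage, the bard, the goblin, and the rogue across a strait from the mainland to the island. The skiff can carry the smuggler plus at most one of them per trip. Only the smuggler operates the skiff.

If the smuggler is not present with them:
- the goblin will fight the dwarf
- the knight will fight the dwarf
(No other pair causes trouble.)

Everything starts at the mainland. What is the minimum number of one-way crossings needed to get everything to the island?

Counting alone: the smuggler can take at most 1 across per trip to the island, so moving all 8 needs at least 8 loaded trips out, with a return between consecutive ones — at least 15 crossings.
The safety rule pushes this higher. Following every safe sequence of crossings, the most of the 8 that can be at the island as the skiff arrives there on crossing 15 is 7 — never all 8.
So no plan with fewer than 17 crossings exists, and this one achieves 17:
1. Smuggler goes to the island with the dwarf.  [the mainland: the archer, the bard, the elf, the goblin, the knight, the mage, the rogue | the island: the dwarf]
2. Smuggler goes back to the mainland alone.  [the mainland: the archer, the bard, the elf, the goblin, the knight, the mage, the rogue | the island: the dwarf]
3. Smuggler goes to the island with the archer.  [the mainland: the bard, the elf, the goblin, the knight, the mage, the rogue | the island: the archer, the dwarf]
4. Smuggler goes back to the mainland alone.  [the mainland: the bard, the elf, the goblin, the knight, the mage, the rogue | the island: the archer, the dwarf]
5. Smuggler goes to the island with the elf.  [the mainland: the bard, the goblin, the knight, the mage, the rogue | the island: the archer, the dwarf, the elf]
6. Smuggler goes back to the mainland alone.  [the mainland: the bard, the goblin, the knight, the mage, the rogue | the island: the archer, the dwarf, the elf]
7. Smuggler goes to the island with the knight.  [the mainland: the bard, the goblin, the mage, the rogue | the island: the archer, the dwarf, the elf, the knight]
8. Smuggler goes back to the mainland with the dwarf.  [the mainland: the bard, the dwarf, the goblin, the mage, the rogue | the island: the archer, the elf, the knight]
9. Smuggler goes to the island with the goblin.  [the mainland: the bard, the dwarf, the mage, the rogue | the island: the archer, the elf, the goblin, the knight]
10. Smuggler goes back to the mainland alone.  [the mainland: the bard, the dwarf, the mage, the rogue | the island: the archer, the elf, the goblin, the knight]
11. Smuggler goes to the island with the mage.  [the mainland: the bard, the dwarf, the rogue | the island: the archer, the elf, the goblin, the knight, the mage]
12. Smuggler goes back to the mainland alone.  [the mainland: the bard, the dwarf, the rogue | the island: the archer, the elf, the goblin, the knight, the mage]
13. Smuggler goes to the island with the bard.  [the mainland: the dwarf, the rogue | the island: the archer, the bard, the elf, the goblin, the knight, the mage]
14. Smuggler goes back to the mainland alone.  [the mainland: the dwarf, the rogue | the island: the archer, the bard, the elf, the goblin, the knight, the mage]
15. Smuggler goes to the island with the rogue.  [the mainland: the dwarf | the island: the archer, the bard, the elf, the goblin, the knight, the mage, the rogue]
16. Smuggler goes back to the mainland alone.  [the mainland: the dwarf | the island: the archer, the bard, the elf, the goblin, the knight, the mage, the rogue]
17. Smuggler goes to the island with the dwarf.  [the mainland: — | the island: the archer, the bard, the dwarf, the elf, the goblin, the knight, the mage, the rogue]

17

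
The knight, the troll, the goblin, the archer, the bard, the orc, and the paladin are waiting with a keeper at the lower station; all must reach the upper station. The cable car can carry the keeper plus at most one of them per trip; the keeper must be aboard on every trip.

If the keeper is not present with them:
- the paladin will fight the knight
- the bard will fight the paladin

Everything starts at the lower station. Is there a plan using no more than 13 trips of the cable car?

No

Counting alone: the keeper can take at most 1 across per trip to the upper station, so moving all 7 needs at least 7 loaded trips out, with a return between consecutive ones — at least 13 crossings.
The safety rule pushes this higher. Following every safe sequence of crossings, the most of the 7 that can be at the upper station as the cable car arrives there on crossing 13 is 6 — never all 7.
So the move cannot be finished within 13 crossings. (The shortest complete plan takes 15:)
1. Keeper goes to the upper station with the paladin.
2. Keeper goes back to the lower station alone.
3. Keeper goes to the upper station with the knight.
4. Keeper goes back to the lower station with the paladin.
5. Keeper goes to the upper station with the bard.
6. Keeper goes back to the lower station alone.
7. Keeper goes to the upper station with the troll.
8. Keeper goes back to the lower station alone.
9. Keeper goes to the upper station with the goblin.
10. Keeper goes back to the lower station alone.
11. Keeper goes to the upper station with the archer.
12. Keeper goes back to the lower station alone.
13. Keeper goes to the upper station with the orc.
14. Keeper goes back to the lower station alone.
15. Keeper goes to the upper station with the paladin.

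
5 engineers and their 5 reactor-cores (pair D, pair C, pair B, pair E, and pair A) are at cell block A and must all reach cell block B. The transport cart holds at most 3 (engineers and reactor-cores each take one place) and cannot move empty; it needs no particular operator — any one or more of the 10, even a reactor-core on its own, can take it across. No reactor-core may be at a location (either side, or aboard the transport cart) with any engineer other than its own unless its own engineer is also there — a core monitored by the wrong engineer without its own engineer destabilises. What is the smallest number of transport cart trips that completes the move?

Counting alone: each trip to cell block B takes at most 3 across and each return brings at least 1 back, so after t trips out (and t−1 returns) at most 3t − (t−1) of the 10 are across; that first reaches 10 at t = 5, so at least 9 crossings are needed.
The safety rule pushes this higher. Following every safe sequence of crossings, the most of the 10 that can be at cell block B as the transport cart arrives there on crossing 9 is 9 — never all 10.
So no plan with fewer than 11 crossings exists, and this one achieves 11:
1. engineer D and reactor-core D cross → cell block B.
2. engineer D crosses ← cell block A.
3. reactor-core B, reactor-core C, and reactor-core E cross → cell block B.
4. reactor-core D crosses ← cell block A.
5. engineer B, engineer C, and engineer E cross → cell block B.
6. engineer C and reactor-core C cross ← cell block A.
7. engineer A, engineer C, and engineer D cross → cell block B.
8. reactor-core B crosses ← cell block A.
9. reactor-core C and reactor-core D cross → cell block B.
10. reactor-core D crosses ← cell block A.
11. reactor-core A, reactor-core B, and reactor-core D cross → cell block B.

11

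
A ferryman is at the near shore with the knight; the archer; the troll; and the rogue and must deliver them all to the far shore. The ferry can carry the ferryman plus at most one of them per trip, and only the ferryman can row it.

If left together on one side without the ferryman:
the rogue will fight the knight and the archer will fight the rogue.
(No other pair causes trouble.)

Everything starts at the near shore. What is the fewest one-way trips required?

Counting alone: the ferryman can take at most 1 across per trip to the far shore, so moving all 4 needs at least 4 loaded trips out, with a return between consecutive ones — at least 7 crossings.
The safety rule pushes this higher. Following every safe sequence of crossings, the most of the 4 that can be at the far shore as the ferry arrives there on crossing 7 is 3 — never all 4.
So no plan with fewer than 9 crossings exists, and this one achieves 9:
1. Ferryman goes to the far shore with the rogue.
2. Ferryman goes back to the near shore alone.
3. Ferryman goes to the far shore with the knight.
4. Ferryman goes back to the near shore with the rogue.
5. Ferryman goes to the far shore with the archer.
6. Ferryman goes back to the near shore alone.
7. Ferryman goes to the far shore with the troll.
8. Ferryman goes back to the near shore alone.
9. Ferryman goes to the far shore with the rogue.

9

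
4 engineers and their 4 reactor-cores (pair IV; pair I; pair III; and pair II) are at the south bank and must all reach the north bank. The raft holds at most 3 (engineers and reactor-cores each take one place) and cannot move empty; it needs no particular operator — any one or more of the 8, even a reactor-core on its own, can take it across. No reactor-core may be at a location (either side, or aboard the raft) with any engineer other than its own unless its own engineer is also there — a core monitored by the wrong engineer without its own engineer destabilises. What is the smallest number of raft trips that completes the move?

Counting alone: each trip to the north bank takes at most 3 across and each return brings at least 1 back, so after t trips out (and t−1 returns) at most 3t − (t−1) of the 8 are across; that first reaches 8 at t = 4, so at least 7 crossings are needed.
The safety rule pushes this higher. Following every safe sequence of crossings, the most of the 8 that can be at the north bank as the raft arrives there on crossing 7 is 7 — never all 8.
So no plan with fewer than 9 crossings exists, and this one achieves 9:
1. engineer IV and reactor-core IV cross → the north bank.
2. engineer IV crosses ← the south bank.
3. engineer I, engineer IV, and reactor-core I cross → the north bank.
4. engineer IV and reactor-core IV cross ← the south bank.
5. engineer II, engineer III, and engineer IV cross → the north bank.
6. reactor-core I crosses ← the south bank.
7. reactor-core I and reactor-core IV cross → the north bank.
8. reactor-core IV crosses ← the south bank.
9. reactor-core II, reactor-core III, and reactor-core IV cross → the north bank.

9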